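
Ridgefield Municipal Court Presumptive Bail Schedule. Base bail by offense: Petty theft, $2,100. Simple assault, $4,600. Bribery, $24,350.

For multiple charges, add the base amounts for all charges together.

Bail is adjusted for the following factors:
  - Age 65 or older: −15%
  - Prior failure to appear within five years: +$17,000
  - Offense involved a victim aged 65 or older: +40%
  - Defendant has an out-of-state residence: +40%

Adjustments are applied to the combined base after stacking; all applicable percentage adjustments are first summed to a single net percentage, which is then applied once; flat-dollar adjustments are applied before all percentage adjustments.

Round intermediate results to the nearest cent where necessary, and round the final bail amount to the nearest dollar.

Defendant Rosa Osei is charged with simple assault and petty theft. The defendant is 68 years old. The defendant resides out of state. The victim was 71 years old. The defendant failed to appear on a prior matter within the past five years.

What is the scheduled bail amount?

$39,105

Base amounts from the schedule: simple assault $4,600; petty theft $2,100.
Stacking rule: sum of all bases. $4,600 + $2,100 = $6,700.
Prior failure to appear within five years (+$17,000 flat): $6,700 + $17,000 = $23,700.
Net percentage adjustment: −15% +40% +40% = +65%. $23,700 × 1.65 = $39,105.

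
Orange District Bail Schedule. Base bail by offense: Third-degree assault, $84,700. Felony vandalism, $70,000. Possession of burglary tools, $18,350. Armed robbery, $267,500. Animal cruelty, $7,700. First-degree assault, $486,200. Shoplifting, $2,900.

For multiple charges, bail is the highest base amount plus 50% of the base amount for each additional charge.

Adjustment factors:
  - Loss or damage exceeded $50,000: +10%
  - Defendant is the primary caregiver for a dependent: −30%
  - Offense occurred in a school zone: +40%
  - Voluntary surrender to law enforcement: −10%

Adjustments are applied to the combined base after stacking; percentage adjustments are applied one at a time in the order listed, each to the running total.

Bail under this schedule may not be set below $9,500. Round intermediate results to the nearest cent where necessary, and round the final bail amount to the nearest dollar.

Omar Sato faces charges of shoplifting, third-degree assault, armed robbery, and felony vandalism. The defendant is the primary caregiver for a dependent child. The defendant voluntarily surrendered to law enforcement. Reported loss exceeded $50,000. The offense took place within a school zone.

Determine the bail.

$335,980

Base amounts from the schedule: shoplifting $2,900; third-degree assault $84,700; armed robbery $267,500; felony vandalism $70,000.
Stacking rule: highest base plus 50% of each additional charge. Highest is armed robbery at $267,500. Additional: $2,900 × 50% = $1,450; $84,700 × 50% = $42,350; $70,000 × 50% = $35,000. Combined base = $267,500 + $78,800 = $346,300.
Loss or damage exceeded $50,000 (+10%): $346,300 × 1.1 = $380,930.
Defendant is the primary caregiver for a dependent (−30%): $380,930 × 0.7 = $266,651.
Offense occurred in a school zone (+40%): $266,651 × 1.4 = $373,311.40.
Voluntary surrender to law enforcement (−10%): $373,311.40 × 0.9 = $335,980.26.
$335,980.26 is at or above the $9,500 minimum.
Rounded to the nearest dollar: $335,980.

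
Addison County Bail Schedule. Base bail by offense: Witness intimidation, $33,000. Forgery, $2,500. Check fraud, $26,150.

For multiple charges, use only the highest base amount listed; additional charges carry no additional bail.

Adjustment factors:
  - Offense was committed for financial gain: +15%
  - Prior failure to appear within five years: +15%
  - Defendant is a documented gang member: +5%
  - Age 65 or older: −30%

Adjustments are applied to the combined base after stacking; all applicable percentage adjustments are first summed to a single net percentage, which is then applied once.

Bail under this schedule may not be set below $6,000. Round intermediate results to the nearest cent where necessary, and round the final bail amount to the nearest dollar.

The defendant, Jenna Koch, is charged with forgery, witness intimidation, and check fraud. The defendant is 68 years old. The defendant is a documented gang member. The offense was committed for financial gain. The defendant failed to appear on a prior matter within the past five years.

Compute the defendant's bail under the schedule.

$34,650

Base amounts from the schedule: forgery $2,500; witness intimidation $33,000; check fraud $26,150.
Stacking rule: use the highest base only. Highest is witness intimidation at $33,000. Combined base = $33,000.
Net percentage adjustment: +15% +15% +5% −30% = +5%. $33,000 × 1.05 = $34,650.
$34,650 is at or above the $6,000 minimum.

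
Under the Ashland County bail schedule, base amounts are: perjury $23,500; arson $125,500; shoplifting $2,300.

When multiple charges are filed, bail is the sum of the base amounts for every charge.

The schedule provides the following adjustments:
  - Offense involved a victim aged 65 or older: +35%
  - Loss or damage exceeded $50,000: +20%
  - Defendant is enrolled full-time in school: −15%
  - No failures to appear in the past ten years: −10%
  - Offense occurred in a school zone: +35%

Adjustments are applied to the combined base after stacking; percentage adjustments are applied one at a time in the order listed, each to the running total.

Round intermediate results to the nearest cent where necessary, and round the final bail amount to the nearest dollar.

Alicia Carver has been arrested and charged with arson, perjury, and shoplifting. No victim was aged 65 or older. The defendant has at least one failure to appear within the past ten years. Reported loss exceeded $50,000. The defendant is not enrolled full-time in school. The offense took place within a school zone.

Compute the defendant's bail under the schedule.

Base amounts from the schedule: arson $125,500; perjury $23,500; shoplifting $2,300.
Stacking rule: sum of all bases. $125,500 + $23,500 + $2,300 = $151,300.
Loss or damage exceeded $50,000 (+20%): $151,300 × 1.2 = $181,560.
Offense occurred in a school zone (+35%): $181,560 × 1.35 = $245,106.

$245,106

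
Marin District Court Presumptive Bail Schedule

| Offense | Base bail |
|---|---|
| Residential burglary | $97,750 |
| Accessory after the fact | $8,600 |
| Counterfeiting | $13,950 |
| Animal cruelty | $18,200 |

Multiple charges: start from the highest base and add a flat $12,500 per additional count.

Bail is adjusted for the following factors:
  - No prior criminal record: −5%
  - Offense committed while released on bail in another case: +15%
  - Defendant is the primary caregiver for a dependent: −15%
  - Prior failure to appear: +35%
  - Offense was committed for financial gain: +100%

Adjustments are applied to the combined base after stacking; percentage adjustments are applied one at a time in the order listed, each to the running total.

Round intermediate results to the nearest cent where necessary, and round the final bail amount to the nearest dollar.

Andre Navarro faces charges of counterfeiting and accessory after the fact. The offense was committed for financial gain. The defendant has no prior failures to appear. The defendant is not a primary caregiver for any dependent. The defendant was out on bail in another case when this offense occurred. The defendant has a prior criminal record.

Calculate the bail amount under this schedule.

Base amounts from the schedule: counterfeiting $13,950; accessory after the fact $8,600.
Stacking rule: highest base plus $12,500 per additional charge. Highest is counterfeiting at $13,950; 1 additional charge → +$12,500. Combined base = $26,450.
Offense committed while released on bail in another case (+15%): $26,450 × 1.15 = $30,417.50.
Offense was committed for financial gain (+100%): $30,417.50 × 2 = $60,835.

$60,835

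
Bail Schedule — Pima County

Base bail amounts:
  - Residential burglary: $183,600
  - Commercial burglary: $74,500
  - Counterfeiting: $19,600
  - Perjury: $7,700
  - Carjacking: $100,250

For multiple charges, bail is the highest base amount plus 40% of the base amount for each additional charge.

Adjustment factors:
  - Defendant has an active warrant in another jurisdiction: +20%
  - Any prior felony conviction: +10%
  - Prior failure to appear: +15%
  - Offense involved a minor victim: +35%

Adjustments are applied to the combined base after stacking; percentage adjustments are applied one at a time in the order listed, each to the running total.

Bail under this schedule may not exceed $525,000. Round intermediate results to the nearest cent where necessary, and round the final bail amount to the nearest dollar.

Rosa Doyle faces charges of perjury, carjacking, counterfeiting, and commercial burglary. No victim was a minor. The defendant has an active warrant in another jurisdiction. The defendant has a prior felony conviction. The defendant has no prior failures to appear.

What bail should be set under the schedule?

$186,080

Base amounts from the schedule: perjury $7,700; carjacking $100,250; counterfeiting $19,600; commercial burglary $74,500.
Stacking rule: highest base plus 40% of each additional charge. Highest is carjacking at $100,250. Additional: $7,700 × 40% = $3,080; $19,600 × 40% = $7,840; $74,500 × 40% = $29,800. Combined base = $100,250 + $40,720 = $140,970.
Defendant has an active warrant in another jurisdiction (+20%): $140,970 × 1.2 = $169,164.
Any prior felony conviction (+10%): $169,164 × 1.1 = $186,080.40.
$186,080.40 is within the $525,000 maximum.
Rounded to the nearest dollar: $186,080.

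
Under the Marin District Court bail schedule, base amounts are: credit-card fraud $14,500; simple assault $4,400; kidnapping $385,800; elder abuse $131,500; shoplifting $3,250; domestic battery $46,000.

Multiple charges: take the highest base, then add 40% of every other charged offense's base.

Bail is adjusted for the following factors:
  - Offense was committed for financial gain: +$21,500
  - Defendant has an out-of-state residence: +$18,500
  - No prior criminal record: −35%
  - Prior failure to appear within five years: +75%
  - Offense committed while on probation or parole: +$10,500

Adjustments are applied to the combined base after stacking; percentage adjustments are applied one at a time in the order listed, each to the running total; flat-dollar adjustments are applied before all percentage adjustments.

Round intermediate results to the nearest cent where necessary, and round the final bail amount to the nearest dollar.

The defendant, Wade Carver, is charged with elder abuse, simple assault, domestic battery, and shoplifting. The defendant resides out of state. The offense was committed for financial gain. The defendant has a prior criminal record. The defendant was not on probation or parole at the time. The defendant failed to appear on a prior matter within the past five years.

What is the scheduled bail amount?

$337,680

Base amounts from the schedule: elder abuse $131,500; simple assault $4,400; domestic battery $46,000; shoplifting $3,250.
Stacking rule: highest base plus 40% of each additional charge. Highest is elder abuse at $131,500. Additional: $4,400 × 40% = $1,760; $46,000 × 40% = $18,400; $3,250 × 40% = $1,300. Combined base = $131,500 + $21,460 = $152,960.
Offense was committed for financial gain (+$21,500 flat): $152,960 + $21,500 = $174,460.
Defendant has an out-of-state residence (+$18,500 flat): $174,460 + $18,500 = $192,960.
Prior failure to appear within five years (+75%): $192,960 × 1.75 = $337,680.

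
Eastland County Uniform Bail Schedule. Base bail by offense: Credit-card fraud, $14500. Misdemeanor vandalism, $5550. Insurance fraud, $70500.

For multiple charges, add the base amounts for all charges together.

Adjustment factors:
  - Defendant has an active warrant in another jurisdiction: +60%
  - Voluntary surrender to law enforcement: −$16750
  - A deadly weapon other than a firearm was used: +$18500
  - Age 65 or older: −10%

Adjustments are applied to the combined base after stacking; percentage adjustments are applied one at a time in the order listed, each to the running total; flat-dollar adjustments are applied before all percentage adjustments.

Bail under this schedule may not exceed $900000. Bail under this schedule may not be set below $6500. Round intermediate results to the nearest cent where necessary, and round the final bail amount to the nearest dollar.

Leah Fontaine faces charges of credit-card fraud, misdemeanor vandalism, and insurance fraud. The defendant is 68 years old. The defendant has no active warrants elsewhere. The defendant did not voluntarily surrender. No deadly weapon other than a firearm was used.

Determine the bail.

$81495

Base amounts from the schedule: credit-card fraud $14500; misdemeanor vandalism $5550; insurance fraud $70500.
Stacking rule: sum of all bases. $14500 + $5550 + $70500 = $90550.
Age 65 or older (−10%): $90550 × 0.9 = $81495.
$81495 is within the $900000 maximum.
$81495 is at or above the $6500 minimum.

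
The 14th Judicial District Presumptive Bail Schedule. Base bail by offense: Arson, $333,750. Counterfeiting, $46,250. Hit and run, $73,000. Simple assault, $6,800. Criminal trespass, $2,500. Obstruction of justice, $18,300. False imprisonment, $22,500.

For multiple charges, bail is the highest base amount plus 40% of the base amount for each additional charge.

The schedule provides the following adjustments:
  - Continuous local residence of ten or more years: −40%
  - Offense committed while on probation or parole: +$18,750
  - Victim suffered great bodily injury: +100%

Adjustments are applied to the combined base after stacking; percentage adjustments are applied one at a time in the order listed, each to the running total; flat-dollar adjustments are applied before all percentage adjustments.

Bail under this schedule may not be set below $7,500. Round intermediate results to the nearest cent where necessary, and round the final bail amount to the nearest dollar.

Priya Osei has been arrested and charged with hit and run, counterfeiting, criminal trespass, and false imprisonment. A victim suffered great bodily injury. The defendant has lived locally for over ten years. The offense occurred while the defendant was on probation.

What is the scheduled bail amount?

Base amounts from the schedule: hit and run $73,000; counterfeiting $46,250; criminal trespass $2,500; false imprisonment $22,500.
Stacking rule: highest base plus 40% of each additional charge. Highest is hit and run at $73,000. Additional: $46,250 × 40% = $18,500; $2,500 × 40% = $1,000; $22,500 × 40% = $9,000. Combined base = $73,000 + $28,500 = $101,500.
Offense committed while on probation or parole (+$18,750 flat): $101,500 + $18,750 = $120,250.
Continuous local residence of ten or more years (−40%): $120,250 × 0.6 = $72,150.
Victim suffered great bodily injury (+100%): $72,150 × 2 = $144,300.
$144,300 is at or above the $7,500 minimum.

$144,300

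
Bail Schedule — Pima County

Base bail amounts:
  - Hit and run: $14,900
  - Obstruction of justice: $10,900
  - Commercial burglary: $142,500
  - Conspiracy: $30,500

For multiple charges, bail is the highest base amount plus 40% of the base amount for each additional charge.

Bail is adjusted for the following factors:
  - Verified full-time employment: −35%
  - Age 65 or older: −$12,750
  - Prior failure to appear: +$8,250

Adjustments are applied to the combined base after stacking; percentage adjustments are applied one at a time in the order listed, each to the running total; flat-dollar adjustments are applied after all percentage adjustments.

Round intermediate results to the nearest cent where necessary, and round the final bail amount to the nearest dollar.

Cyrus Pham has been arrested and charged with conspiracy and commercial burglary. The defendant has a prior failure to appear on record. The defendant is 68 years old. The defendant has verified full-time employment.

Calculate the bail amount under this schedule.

$96,055

Base amounts from the schedule: conspiracy $30,500; commercial burglary $142,500.
Stacking rule: highest base plus 40% of each additional charge. Highest is commercial burglary at $142,500. Additional: $30,500 × 40% = $12,200. Combined base = $142,500 + $12,200 = $154,700.
Verified full-time employment (−35%): $154,700 × 0.65 = $100,555.
Age 65 or older (−$12,750 flat): $100,555 − $12,750 = $87,805.
Prior failure to appear (+$8,250 flat): $87,805 + $8,250 = $96,055.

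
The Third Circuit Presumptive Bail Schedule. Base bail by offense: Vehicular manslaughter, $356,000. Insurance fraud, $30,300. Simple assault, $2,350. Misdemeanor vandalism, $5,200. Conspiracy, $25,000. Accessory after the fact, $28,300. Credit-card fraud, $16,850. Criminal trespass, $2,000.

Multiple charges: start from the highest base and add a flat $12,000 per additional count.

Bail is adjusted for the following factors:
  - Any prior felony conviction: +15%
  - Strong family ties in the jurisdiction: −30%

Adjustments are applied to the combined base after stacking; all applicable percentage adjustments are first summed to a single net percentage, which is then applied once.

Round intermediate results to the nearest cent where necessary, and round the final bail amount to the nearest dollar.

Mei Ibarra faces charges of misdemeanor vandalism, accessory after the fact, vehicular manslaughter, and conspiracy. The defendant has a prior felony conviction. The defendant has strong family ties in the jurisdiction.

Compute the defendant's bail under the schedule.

$333,200

Base amounts from the schedule: misdemeanor vandalism $5,200; accessory after the fact $28,300; vehicular manslaughter $356,000; conspiracy $25,000.
Stacking rule: highest base plus $12,000 per additional charge. Highest is vehicular manslaughter at $356,000; 3 additional charges → +$36,000. Combined base = $392,000.
Net percentage adjustment: +15% −30% = −15%. $392,000 × 0.85 = $333,200.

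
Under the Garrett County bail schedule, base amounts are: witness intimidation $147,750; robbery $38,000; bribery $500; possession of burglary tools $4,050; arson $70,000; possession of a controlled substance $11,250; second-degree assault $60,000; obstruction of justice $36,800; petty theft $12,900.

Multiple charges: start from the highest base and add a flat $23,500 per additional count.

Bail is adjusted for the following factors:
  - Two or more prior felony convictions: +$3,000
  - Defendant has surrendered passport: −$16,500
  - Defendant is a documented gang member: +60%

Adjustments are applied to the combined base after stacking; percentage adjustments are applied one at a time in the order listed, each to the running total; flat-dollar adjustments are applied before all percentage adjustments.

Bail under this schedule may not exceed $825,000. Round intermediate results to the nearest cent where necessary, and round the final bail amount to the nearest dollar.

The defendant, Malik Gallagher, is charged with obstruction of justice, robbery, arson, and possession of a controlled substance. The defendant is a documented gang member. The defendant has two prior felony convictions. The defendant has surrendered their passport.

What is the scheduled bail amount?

Base amounts from the schedule: obstruction of justice $36,800; robbery $38,000; arson $70,000; possession of a controlled substance $11,250.
Stacking rule: highest base plus $23,500 per additional charge. Highest is arson at $70,000; 3 additional charges → +$70,500. Combined base = $140,500.
Two or more prior felony convictions (+$3,000 flat): $140,500 + $3,000 = $143,500.
Defendant has surrendered passport (−$16,500 flat): $143,500 − $16,500 = $127,000.
Defendant is a documented gang member (+60%): $127,000 × 1.6 = $203,200.
$203,200 is within the $825,000 maximum.

$203,200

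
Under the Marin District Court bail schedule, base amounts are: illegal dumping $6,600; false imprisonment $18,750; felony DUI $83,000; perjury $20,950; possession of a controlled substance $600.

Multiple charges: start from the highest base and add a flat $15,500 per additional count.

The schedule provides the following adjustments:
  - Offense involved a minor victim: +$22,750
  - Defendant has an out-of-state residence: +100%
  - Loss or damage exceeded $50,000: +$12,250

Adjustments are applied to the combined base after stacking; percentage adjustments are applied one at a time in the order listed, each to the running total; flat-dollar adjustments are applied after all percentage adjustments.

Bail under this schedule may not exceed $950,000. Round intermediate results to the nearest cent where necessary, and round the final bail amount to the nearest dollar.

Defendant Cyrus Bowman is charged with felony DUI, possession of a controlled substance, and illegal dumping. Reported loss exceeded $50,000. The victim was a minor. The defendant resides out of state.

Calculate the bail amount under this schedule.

$263,000

Base amounts from the schedule: felony DUI $83,000; possession of a controlled substance $600; illegal dumping $6,600.
Stacking rule: highest base plus $15,500 per additional charge. Highest is felony DUI at $83,000; 2 additional charges → +$31,000. Combined base = $114,000.
Defendant has an out-of-state residence (+100%): $114,000 × 2 = $228,000.
Offense involved a minor victim (+$22,750 flat): $228,000 + $22,750 = $250,750.
Loss or damage exceeded $50,000 (+$12,250 flat): $250,750 + $12,250 = $263,000.
$263,000 is within the $950,000 maximum.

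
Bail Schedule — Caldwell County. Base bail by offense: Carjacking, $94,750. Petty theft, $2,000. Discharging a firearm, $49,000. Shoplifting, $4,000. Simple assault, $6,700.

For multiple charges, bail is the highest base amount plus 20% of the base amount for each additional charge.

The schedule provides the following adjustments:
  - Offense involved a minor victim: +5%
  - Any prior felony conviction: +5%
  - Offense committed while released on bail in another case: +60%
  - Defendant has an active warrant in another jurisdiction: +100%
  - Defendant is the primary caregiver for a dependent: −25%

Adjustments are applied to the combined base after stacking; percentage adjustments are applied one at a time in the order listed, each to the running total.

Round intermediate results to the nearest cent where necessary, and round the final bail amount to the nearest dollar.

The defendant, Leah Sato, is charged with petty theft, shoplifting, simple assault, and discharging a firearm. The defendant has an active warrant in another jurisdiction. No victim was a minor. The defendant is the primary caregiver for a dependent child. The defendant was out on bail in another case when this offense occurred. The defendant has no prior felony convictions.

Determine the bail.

Base amounts from the schedule: petty theft $2,000; shoplifting $4,000; simple assault $6,700; discharging a firearm $49,000.
Stacking rule: highest base plus 20% of each additional charge. Highest is discharging a firearm at $49,000. Additional: $2,000 × 20% = $400; $4,000 × 20% = $800; $6,700 × 20% = $1,340. Combined base = $49,000 + $2,540 = $51,540.
Offense committed while released on bail in another case (+60%): $51,540 × 1.6 = $82,464.
Defendant has an active warrant in another jurisdiction (+100%): $82,464 × 2 = $164,928.
Defendant is the primary caregiver for a dependent (−25%): $164,928 × 0.75 = $123,696.

$123,696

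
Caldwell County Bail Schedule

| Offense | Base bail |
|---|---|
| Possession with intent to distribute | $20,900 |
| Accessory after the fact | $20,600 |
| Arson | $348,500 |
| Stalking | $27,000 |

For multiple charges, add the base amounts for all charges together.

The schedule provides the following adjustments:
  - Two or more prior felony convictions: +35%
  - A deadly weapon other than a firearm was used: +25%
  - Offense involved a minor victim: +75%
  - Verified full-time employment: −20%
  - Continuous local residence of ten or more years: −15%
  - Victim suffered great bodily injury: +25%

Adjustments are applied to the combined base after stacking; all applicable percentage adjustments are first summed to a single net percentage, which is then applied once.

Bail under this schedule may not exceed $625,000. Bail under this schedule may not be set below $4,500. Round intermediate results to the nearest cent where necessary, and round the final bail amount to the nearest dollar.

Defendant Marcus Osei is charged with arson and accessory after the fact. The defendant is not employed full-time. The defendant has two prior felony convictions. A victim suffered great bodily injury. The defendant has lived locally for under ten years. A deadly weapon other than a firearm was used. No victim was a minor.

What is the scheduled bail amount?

$625,000

Base amounts from the schedule: arson $348,500; accessory after the fact $20,600.
Stacking rule: sum of all bases. $348,500 + $20,600 = $369,100.
Net percentage adjustment: +35% +25% +25% = +85%. $369,100 × 1.85 = $682,835.
Result $682,835 exceeds the maximum of $625,000; bail is capped at $625,000.
$625,000 is at or above the $4,500 minimum.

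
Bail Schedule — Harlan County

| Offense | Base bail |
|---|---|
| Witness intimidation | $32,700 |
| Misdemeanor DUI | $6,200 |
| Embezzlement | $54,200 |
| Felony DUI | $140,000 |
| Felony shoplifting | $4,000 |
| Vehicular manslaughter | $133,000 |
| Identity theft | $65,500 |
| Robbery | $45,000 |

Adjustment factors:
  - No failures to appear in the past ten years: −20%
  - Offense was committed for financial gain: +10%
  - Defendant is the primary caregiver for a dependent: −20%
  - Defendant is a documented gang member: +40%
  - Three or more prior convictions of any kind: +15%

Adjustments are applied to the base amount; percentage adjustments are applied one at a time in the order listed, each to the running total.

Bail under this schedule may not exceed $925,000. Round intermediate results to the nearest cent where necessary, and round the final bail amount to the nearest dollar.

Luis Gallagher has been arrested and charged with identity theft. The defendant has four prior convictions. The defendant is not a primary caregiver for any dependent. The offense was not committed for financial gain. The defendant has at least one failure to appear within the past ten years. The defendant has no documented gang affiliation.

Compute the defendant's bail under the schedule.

Base amounts from the schedule: identity theft $65,500.
Single charge. Combined base = $65,500.
Three or more prior convictions of any kind (+15%): $65,500 × 1.15 = $75,325.
$75,325 is within the $925,000 maximum.

$75,325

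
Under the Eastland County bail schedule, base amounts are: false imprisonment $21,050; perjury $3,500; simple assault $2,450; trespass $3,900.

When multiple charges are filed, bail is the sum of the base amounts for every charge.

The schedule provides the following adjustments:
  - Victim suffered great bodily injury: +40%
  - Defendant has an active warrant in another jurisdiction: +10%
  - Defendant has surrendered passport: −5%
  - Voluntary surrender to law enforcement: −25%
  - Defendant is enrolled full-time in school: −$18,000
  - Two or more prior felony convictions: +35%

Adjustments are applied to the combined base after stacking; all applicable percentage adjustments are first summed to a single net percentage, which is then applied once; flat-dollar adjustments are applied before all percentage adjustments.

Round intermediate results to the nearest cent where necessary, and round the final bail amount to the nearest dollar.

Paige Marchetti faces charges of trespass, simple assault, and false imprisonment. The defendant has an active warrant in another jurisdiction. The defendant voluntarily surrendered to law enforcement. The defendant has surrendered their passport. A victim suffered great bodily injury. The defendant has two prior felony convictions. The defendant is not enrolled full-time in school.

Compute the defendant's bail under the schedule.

$42,470

Base amounts from the schedule: trespass $3,900; simple assault $2,450; false imprisonment $21,050.
Stacking rule: sum of all bases. $3,900 + $2,450 + $21,050 = $27,400.
Net percentage adjustment: +40% +10% −5% −25% +35% = +55%. $27,400 × 1.55 = $42,470.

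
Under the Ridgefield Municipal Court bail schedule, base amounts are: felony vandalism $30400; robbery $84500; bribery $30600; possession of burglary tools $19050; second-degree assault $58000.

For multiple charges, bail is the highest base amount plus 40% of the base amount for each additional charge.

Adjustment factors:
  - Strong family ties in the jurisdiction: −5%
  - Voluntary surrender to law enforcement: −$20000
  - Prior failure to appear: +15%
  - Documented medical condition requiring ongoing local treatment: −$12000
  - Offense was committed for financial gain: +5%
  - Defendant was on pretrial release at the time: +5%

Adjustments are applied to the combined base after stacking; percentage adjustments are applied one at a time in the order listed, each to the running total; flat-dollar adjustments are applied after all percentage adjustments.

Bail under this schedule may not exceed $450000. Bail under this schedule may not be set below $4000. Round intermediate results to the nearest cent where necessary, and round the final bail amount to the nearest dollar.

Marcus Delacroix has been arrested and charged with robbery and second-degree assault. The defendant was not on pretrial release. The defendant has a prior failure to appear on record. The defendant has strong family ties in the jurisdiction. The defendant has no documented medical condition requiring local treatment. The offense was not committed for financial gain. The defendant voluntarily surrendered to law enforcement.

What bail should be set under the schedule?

$97662

Base amounts from the schedule: robbery $84500; second-degree assault $58000.
Stacking rule: highest base plus 40% of each additional charge. Highest is robbery at $84500. Additional: $58000 × 40% = $23200. Combined base = $84500 + $23200 = $107700.
Strong family ties in the jurisdiction (−5%): $107700 × 0.95 = $102315.
Prior failure to appear (+15%): $102315 × 1.15 = $117662.25.
Voluntary surrender to law enforcement (−$20000 flat): $117662.25 − $20000 = $97662.25.
$97662.25 is within the $450000 maximum.
$97662.25 is at or above the $4000 minimum.
Rounded to the nearest dollar: $97662.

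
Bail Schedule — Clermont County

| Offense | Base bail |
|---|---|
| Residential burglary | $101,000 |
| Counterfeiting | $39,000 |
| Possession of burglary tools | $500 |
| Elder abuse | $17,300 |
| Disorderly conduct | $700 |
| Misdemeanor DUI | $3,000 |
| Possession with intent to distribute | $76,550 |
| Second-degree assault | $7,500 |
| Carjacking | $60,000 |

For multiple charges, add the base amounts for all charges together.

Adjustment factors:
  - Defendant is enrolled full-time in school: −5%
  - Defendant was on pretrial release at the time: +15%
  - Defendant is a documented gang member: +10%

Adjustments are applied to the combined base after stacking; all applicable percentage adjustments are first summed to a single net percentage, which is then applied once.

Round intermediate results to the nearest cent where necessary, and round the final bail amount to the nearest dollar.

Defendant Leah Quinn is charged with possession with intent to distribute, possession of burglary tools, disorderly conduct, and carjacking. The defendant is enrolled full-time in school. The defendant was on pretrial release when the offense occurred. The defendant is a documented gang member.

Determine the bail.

$165,300

Base amounts from the schedule: possession with intent to distribute $76,550; possession of burglary tools $500; disorderly conduct $700; carjacking $60,000.
Stacking rule: sum of all bases. $76,550 + $500 + $700 + $60,000 = $137,750.
Net percentage adjustment: −5% +15% +10% = +20%. $137,750 × 1.2 = $165,300.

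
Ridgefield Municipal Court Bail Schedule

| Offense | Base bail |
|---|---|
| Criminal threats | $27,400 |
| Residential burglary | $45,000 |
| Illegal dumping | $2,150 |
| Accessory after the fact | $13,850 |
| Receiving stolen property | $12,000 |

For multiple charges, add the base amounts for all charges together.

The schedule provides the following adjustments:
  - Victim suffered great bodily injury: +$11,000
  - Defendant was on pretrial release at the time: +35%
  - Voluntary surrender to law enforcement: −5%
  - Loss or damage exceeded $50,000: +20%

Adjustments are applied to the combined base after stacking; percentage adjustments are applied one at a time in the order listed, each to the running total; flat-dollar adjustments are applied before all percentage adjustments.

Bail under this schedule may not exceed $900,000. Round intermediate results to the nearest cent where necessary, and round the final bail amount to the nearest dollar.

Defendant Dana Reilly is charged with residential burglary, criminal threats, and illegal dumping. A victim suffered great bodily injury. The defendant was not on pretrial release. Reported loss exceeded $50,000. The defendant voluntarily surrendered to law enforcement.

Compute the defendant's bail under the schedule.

$97,527

Base amounts from the schedule: residential burglary $45,000; criminal threats $27,400; illegal dumping $2,150.
Stacking rule: sum of all bases. $45,000 + $27,400 + $2,150 = $74,550.
Victim suffered great bodily injury (+$11,000 flat): $74,550 + $11,000 = $85,550.
Voluntary surrender to law enforcement (−5%): $85,550 × 0.95 = $81,272.50.
Loss or damage exceeded $50,000 (+20%): $81,272.50 × 1.2 = $97,527.
$97,527 is within the $900,000 maximum.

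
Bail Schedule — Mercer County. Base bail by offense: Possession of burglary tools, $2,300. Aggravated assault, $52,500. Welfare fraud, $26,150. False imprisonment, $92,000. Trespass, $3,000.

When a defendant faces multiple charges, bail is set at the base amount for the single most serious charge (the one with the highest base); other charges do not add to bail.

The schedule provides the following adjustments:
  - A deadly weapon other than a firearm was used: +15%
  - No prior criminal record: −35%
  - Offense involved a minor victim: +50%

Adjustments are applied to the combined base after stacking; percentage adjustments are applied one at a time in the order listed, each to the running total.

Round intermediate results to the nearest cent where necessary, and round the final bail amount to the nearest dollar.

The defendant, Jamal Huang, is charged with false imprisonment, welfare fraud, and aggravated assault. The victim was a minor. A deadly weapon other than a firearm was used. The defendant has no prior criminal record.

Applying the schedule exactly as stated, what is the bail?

$103,155

Base amounts from the schedule: false imprisonment $92,000; welfare fraud $26,150; aggravated assault $52,500.
Stacking rule: use the highest base only. Highest is false imprisonment at $92,000. Combined base = $92,000.
A deadly weapon other than a firearm was used (+15%): $92,000 × 1.15 = $105,800.
No prior criminal record (−35%): $105,800 × 0.65 = $68,770.
Offense involved a minor victim (+50%): $68,770 × 1.5 = $103,155.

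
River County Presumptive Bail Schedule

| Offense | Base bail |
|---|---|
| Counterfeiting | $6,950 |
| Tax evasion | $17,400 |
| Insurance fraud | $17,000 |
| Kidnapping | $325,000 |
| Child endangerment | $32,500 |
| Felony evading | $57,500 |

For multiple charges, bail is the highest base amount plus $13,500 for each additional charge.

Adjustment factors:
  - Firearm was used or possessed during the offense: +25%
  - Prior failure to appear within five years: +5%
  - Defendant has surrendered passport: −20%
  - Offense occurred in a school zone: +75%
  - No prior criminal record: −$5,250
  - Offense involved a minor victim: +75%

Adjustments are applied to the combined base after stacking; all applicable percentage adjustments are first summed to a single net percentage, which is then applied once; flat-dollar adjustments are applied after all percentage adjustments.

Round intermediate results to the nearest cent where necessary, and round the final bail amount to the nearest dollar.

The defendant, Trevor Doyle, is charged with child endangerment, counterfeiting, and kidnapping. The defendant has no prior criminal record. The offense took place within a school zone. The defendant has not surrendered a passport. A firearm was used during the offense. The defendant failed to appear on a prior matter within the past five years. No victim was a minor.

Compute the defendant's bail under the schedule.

Base amounts from the schedule: child endangerment $32,500; counterfeiting $6,950; kidnapping $325,000.
Stacking rule: highest base plus $13,500 per additional charge. Highest is kidnapping at $325,000; 2 additional charges → +$27,000. Combined base = $352,000.
Net percentage adjustment: +25% +5% +75% = +105%. $352,000 × 2.05 = $721,600.
No prior criminal record (−$5,250 flat): $721,600 − $5,250 = $716,350.

$716,350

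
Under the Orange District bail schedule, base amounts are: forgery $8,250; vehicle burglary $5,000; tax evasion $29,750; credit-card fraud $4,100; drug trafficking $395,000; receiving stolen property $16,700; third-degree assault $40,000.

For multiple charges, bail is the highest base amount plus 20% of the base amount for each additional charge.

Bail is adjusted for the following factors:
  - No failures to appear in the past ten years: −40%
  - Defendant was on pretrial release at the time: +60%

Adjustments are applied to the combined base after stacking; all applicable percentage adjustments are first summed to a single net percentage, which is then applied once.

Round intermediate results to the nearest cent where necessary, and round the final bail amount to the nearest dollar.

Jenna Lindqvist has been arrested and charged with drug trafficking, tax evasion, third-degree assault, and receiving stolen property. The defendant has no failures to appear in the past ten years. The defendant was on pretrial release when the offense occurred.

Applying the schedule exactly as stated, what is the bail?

$494,748

Base amounts from the schedule: drug trafficking $395,000; tax evasion $29,750; third-degree assault $40,000; receiving stolen property $16,700.
Stacking rule: highest base plus 20% of each additional charge. Highest is drug trafficking at $395,000. Additional: $29,750 × 20% = $5,950; $40,000 × 20% = $8,000; $16,700 × 20% = $3,340. Combined base = $395,000 + $17,290 = $412,290.
Net percentage adjustment: −40% +60% = +20%. $412,290 × 1.2 = $494,748.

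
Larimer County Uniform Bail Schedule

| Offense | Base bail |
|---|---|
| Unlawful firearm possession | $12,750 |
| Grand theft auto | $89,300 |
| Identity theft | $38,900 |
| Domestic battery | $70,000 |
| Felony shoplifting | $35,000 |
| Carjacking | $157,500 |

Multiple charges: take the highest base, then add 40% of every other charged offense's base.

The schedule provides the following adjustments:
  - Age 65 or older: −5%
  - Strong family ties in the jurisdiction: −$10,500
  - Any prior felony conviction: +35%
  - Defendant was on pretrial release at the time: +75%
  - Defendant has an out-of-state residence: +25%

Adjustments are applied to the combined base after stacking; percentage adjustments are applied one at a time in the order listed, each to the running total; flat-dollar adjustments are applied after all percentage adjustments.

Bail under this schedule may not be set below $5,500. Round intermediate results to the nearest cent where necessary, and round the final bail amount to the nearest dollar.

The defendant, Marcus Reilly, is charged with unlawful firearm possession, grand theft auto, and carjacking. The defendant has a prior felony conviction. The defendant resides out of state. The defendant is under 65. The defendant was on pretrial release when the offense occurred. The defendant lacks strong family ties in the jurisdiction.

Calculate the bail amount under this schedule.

Base amounts from the schedule: unlawful firearm possession $12,750; grand theft auto $89,300; carjacking $157,500.
Stacking rule: highest base plus 40% of each additional charge. Highest is carjacking at $157,500. Additional: $12,750 × 40% = $5,100; $89,300 × 40% = $35,720. Combined base = $157,500 + $40,820 = $198,320.
Any prior felony conviction (+35%): $198,320 × 1.35 = $267,732.
Defendant was on pretrial release at the time (+75%): $267,732 × 1.75 = $468,531.
Defendant has an out-of-state residence (+25%): $468,531 × 1.25 = $585,663.75.
$585,663.75 is at or above the $5,500 minimum.
Rounded to the nearest dollar: $585,664.

$585,664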